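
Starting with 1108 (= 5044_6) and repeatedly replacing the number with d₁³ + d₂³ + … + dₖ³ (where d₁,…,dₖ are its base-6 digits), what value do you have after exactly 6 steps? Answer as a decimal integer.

1

1108 = (5,0,4,4)_6 → 5³ + 0³ + 4³ + 4³ = 253
253 = (1,1,0,1)_6 → 1³ + 1³ + 0³ + 1³ = 3
3 = (3)_6 → 3³ = 27
27 = (4,3)_6 → 4³ + 3³ = 91
91 = (2,3,1)_6 → 2³ + 3³ + 1³ = 36
36 = (1,0,0)_6 → 1³ + 0³ + 0³ = 1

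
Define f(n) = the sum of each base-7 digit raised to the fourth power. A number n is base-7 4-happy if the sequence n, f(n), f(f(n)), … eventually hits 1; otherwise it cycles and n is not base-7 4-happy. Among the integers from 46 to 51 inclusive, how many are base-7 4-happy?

46: 46 → 1552 → 1218 → 1458 → 898 → 304 → 1378 → 1552  (repeats 1552)
47: 47 → 1921 → 963 → 1153 → 803 → 673 → 1923 → 1507 → 913 → 609 → 707 → 97 → 2593 → 1459 → 963  (repeats 963)
48: 48 → 2592 → 1394 → 338 → 2608 → 514 → 244 → 2848 → 1314 → 1956 → 2258 → 1808 → 1938 → 2258  (repeats 2258)
49: 49 → 1  (reaches 1)
50: 50 → 2 → 16 → 32 → 512 → 164 → 178 → 418 → 708 → 98 → 16  (repeats 16)
51: 51 → 17 → 97 → 2593 → 1459 → 963 → 1153 → 803 → 673 → 1923 → 1507 → 913 → 609 → 707 → 97  (repeats 97)
base-7 4-happy: 49

1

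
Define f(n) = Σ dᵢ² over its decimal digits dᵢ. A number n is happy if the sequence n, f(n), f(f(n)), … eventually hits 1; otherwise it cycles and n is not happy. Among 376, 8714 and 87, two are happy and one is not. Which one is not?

376: 376 → 94 → 97 → 130 → 10 → 1  — reaches 1 (happy)
8714: 8714 → 130 → 10 → 1  — reaches 1 (happy)
87: 87 → 113 → 11 → 2 → 4 → 16 → 37 → 58 → 89 → 145 → 42 → 20 → 4  — repeats 4 (not happy)

87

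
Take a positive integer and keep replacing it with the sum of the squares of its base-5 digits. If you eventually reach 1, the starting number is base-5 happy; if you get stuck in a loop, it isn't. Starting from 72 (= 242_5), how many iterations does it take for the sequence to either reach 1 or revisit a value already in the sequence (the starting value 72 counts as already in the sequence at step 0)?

8

72 = (2,4,2)_5 → 2² + 4² + 2² = 4 + 16 + 4 = 24
24 = (4,4)_5 → 4² + 4² = 16 + 16 = 32
32 = (1,1,2)_5 → 1² + 1² + 2² = 1 + 1 + 4 = 6
6 = (1,1)_5 → 1² + 1² = 1 + 1 = 2
2 = (2)_5 → 2² = 4
4 = (4)_5 → 4² = 16
16 = (3,1)_5 → 3² + 1² = 9 + 1 = 10
10 = (2,0)_5 → 2² + 0² = 4 + 0 = 4  — 4 repeats.
That took 8 steps.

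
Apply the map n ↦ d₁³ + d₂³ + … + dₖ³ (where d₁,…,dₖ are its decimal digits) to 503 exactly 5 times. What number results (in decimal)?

713

503 → 5³ + 0³ + 3³ = 152
152 → 1³ + 5³ + 2³ = 134
134 → 1³ + 3³ + 4³ = 92
92 → 9³ + 2³ = 737
737 → 7³ + 3³ + 7³ = 713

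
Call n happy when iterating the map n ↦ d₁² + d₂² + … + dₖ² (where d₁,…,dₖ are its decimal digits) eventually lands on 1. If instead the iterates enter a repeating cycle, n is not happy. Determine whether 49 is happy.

happy

49 → 4² + 9² = 16 + 81 = 97
97 → 9² + 7² = 81 + 49 = 130
130 → 1² + 3² + 0² = 1 + 9 + 0 = 10
10 → 1² + 0² = 1 + 0 = 1  — reached 1.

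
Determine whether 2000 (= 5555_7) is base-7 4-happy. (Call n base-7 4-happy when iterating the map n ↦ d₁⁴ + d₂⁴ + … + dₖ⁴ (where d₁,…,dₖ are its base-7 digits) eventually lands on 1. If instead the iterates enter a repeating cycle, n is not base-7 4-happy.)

2000 = (5,5,5,5)_7 → 5⁴ + 5⁴ + 5⁴ + 5⁴ = 625 + 625 + 625 + 625 = 2500
2500 = (1,0,2,0,1)_7 → 1⁴ + 0⁴ + 2⁴ + 0⁴ + 1⁴ = 1 + 0 + 16 + 0 + 1 = 18
18 = (2,4)_7 → 2⁴ + 4⁴ = 16 + 256 = 272
272 = (5,3,6)_7 → 5⁴ + 3⁴ + 6⁴ = 625 + 81 + 1296 = 2002
2002 = (5,5,6,0)_7 → 5⁴ + 5⁴ + 6⁴ + 0⁴ = 625 + 625 + 1296 + 0 = 2546
2546 = (1,0,2,6,5)_7 → 1⁴ + 0⁴ + 2⁴ + 6⁴ + 5⁴ = 1 + 0 + 16 + 1296 + 625 = 1938
1938 = (5,4,3,6)_7 → 5⁴ + 4⁴ + 3⁴ + 6⁴ = 625 + 256 + 81 + 1296 = 2258
2258 = (6,4,0,4)_7 → 6⁴ + 4⁴ + 0⁴ + 4⁴ = 1296 + 256 + 0 + 256 = 1808
1808 = (5,1,6,2)_7 → 5⁴ + 1⁴ + 6⁴ + 2⁴ = 625 + 1 + 1296 + 16 = 1938  — 1938 already seen; the sequence cycles without reaching 1.

not base-7 4-happy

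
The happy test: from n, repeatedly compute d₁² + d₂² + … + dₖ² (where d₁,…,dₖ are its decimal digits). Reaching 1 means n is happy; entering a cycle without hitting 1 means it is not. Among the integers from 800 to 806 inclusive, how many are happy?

2

800: 800 → 64 → 52 → 29 → 85 → 89 → 145 → 42 → 20 → 4 → 16 → 37 → 58 → 89  (repeats 89)
801: 801 → 65 → 61 → 37 → 58 → 89 → 145 → 42 → 20 → 4 → 16 → 37  (repeats 37)
802: 802 → 68 → 100 → 1  (reaches 1)
803: 803 → 73 → 58 → 89 → 145 → 42 → 20 → 4 → 16 → 37 → 58  (repeats 58)
804: 804 → 80 → 64 → 52 → 29 → 85 → 89 → 145 → 42 → 20 → 4 → 16 → 37 → 58 → 89  (repeats 89)
805: 805 → 89 → 145 → 42 → 20 → 4 → 16 → 37 → 58 → 89  (repeats 89)
806: 806 → 100 → 1  (reaches 1)
happy: 802, 806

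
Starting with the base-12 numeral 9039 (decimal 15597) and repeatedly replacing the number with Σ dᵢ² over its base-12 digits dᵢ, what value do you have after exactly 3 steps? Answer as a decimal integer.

5

15597 = (9,0,3,9)_12 → 9² + 0² + 3² + 9² = 81 + 0 + 9 + 81 = 171
171 = (1,2,3)_12 → 1² + 2² + 3² = 1 + 4 + 9 = 14
14 = (1,2)_12 → 1² + 2² = 1 + 4 = 5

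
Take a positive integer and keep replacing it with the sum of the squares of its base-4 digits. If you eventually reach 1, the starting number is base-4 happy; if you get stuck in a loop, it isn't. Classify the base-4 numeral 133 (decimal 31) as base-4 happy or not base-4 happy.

base-4 happy

31 = (1,3,3)_4 → 1² + 3² + 3² = 19
19 = (1,0,3)_4 → 1² + 0² + 3² = 10
10 = (2,2)_4 → 2² + 2² = 8
8 = (2,0)_4 → 2² + 0² = 4
4 = (1,0)_4 → 1² + 0² = 1  — reached 1.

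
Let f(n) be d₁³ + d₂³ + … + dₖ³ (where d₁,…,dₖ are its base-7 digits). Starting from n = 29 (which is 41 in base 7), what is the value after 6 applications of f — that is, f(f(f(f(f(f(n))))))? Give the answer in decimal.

29 = (4,1)_7 → 65
65 = (1,2,2)_7 → 17
17 = (2,3)_7 → 35
35 = (5,0)_7 → 125
125 = (2,3,6)_7 → 251
251 = (5,0,6)_7 → 341

341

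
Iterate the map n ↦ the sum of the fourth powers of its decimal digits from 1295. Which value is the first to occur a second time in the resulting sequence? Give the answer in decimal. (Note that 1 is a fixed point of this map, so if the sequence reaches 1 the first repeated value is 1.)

1295 → 7203
7203 → 2498
2498 → 10929
10929 → 13139
13139 → 6725
6725 → 4338
4338 → 4514
4514 → 1138
1138 → 4179
4179 → 9219
9219 → 13139  — 13139 already appeared earlier.

13139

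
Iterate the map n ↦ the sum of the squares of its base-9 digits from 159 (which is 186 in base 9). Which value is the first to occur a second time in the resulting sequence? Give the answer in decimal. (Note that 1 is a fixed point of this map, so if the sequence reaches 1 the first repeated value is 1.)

1

159 = (1,8,6)_9 → 1² + 8² + 6² = 101
101 = (1,2,2)_9 → 1² + 2² + 2² = 9
9 = (1,0)_9 → 1² + 0² = 1  — reached the fixed point 1.
1 → 1, so 1 is the first repeated value.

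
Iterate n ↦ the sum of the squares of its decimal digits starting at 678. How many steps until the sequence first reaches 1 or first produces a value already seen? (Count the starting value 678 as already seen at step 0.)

678 → 6² + 7² + 8² = 36 + 49 + 64 = 149
149 → 1² + 4² + 9² = 1 + 16 + 81 = 98
98 → 9² + 8² = 81 + 64 = 145
145 → 1² + 4² + 5² = 1 + 16 + 25 = 42
42 → 4² + 2² = 16 + 4 = 20
20 → 2² + 0² = 4 + 0 = 4
4 → 4² = 16
16 → 1² + 6² = 1 + 36 = 37
37 → 3² + 7² = 9 + 49 = 58
58 → 5² + 8² = 25 + 64 = 89
89 → 8² + 9² = 64 + 81 = 145  — 145 repeats.
That took 11 steps.

11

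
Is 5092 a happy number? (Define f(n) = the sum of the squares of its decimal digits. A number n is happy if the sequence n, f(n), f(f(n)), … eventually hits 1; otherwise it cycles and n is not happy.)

not happy

5092 → 5² + 0² + 9² + 2² = 110
110 → 1² + 1² + 0² = 2
2 → 2² = 4
4 → 4² = 16
16 → 1² + 6² = 37
37 → 3² + 7² = 58
58 → 5² + 8² = 89
89 → 8² + 9² = 145
145 → 1² + 4² + 5² = 42
42 → 4² + 2² = 20
20 → 2² + 0² = 4  — 4 already seen; the sequence cycles without reaching 1.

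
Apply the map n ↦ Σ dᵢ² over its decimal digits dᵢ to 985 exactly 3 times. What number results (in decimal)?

25

985 → 170
170 → 50
50 → 25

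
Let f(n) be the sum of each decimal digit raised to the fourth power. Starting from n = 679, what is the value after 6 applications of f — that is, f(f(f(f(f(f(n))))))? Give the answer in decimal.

679 → 6⁴ + 7⁴ + 9⁴ = 10258
10258 → 1⁴ + 0⁴ + 2⁴ + 5⁴ + 8⁴ = 4738
4738 → 4⁴ + 7⁴ + 3⁴ + 8⁴ = 6834
6834 → 6⁴ + 8⁴ + 3⁴ + 4⁴ = 5729
5729 → 5⁴ + 7⁴ + 2⁴ + 9⁴ = 9603
9603 → 9⁴ + 6⁴ + 0⁴ + 3⁴ = 7938

7938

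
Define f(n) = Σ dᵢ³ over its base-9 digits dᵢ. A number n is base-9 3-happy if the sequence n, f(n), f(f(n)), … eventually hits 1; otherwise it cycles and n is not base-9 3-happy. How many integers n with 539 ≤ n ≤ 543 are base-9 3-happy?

1

539: 539 → 853 → 409 → 189 → 35 → 539  — not base-9 3-happy
540: 540 → 432 → 152 → 856 → 128 → 134 → 638 → 1198 → 470 → 476 → 980 → 540  — not base-9 3-happy
541: 541 → 433 → 153 → 513 → 243 → 27 → 27  — not base-9 3-happy
542: 542 → 440 → 664 → 856 → 128 → 134 → 638 → 1198 → 470 → 476 → 980 → 540 → 432 → 152 → 856  — not base-9 3-happy
543: 543 → 459 → 341 → 577 → 345 → 99 → 9 → 1  — base-9 3-happy
base-9 3-happy: 543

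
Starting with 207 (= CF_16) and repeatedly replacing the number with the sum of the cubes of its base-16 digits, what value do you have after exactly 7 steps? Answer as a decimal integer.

207 = (12,15)_16 → 12³ + 15³ = 5103
5103 = (1,3,14,15)_16 → 1³ + 3³ + 14³ + 15³ = 6147
6147 = (1,8,0,3)_16 → 1³ + 8³ + 0³ + 3³ = 540
540 = (2,1,12)_16 → 2³ + 1³ + 12³ = 1737
1737 = (6,12,9)_16 → 6³ + 12³ + 9³ = 2673
2673 = (10,7,1)_16 → 10³ + 7³ + 1³ = 1344
1344 = (5,4,0)_16 → 5³ + 4³ + 0³ = 189

189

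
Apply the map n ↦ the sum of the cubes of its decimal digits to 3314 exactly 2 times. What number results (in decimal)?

3314 → 3³ + 3³ + 1³ + 4³ = 119
119 → 1³ + 1³ + 9³ = 731

731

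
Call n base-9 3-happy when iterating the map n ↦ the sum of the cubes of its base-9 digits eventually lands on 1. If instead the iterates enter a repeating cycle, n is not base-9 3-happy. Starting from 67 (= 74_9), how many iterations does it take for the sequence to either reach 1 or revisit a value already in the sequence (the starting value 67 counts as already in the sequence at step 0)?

4

67 = (7,4)_9 → 7³ + 4³ = 343 + 64 = 407
407 = (5,0,2)_9 → 5³ + 0³ + 2³ = 125 + 0 + 8 = 133
133 = (1,5,7)_9 → 1³ + 5³ + 7³ = 1 + 125 + 343 = 469
469 = (5,7,1)_9 → 5³ + 7³ + 1³ = 125 + 343 + 1 = 469  — 469 repeats.
That took 4 steps.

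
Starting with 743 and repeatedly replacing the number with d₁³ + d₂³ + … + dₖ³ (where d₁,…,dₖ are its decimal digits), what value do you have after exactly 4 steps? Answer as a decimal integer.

134

743 → 7³ + 4³ + 3³ = 434
434 → 4³ + 3³ + 4³ = 155
155 → 1³ + 5³ + 5³ = 251
251 → 2³ + 5³ + 1³ = 134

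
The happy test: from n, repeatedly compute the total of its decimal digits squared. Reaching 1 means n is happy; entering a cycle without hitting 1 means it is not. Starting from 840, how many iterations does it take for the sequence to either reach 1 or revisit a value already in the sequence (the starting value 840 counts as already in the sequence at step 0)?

14

840 → 8² + 4² + 0² = 80
80 → 8² + 0² = 64
64 → 6² + 4² = 52
52 → 5² + 2² = 29
29 → 2² + 9² = 85
85 → 8² + 5² = 89
89 → 8² + 9² = 145
145 → 1² + 4² + 5² = 42
42 → 4² + 2² = 20
20 → 2² + 0² = 4
4 → 4² = 16
16 → 1² + 6² = 37
37 → 3² + 7² = 58
58 → 5² + 8² = 89  — 89 repeats.
That took 14 steps.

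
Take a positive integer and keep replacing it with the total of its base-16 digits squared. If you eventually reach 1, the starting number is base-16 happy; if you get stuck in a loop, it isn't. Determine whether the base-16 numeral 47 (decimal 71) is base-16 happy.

71 = (4,7)_16 → 4² + 7² = 16 + 49 = 65
65 = (4,1)_16 → 4² + 1² = 16 + 1 = 17
17 = (1,1)_16 → 1² + 1² = 1 + 1 = 2
2 = (2)_16 → 2² = 4
4 = (4)_16 → 4² = 16
16 = (1,0)_16 → 1² + 0² = 1 + 0 = 1  — reached 1.

base-16 happy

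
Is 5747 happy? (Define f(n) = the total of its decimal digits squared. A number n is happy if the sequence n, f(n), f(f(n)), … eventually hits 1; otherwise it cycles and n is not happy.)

happy

5747 → 5² + 7² + 4² + 7² = 139
139 → 1² + 3² + 9² = 91
91 → 9² + 1² = 82
82 → 8² + 2² = 68
68 → 6² + 8² = 100
100 → 1² + 0² + 0² = 1  — reached 1.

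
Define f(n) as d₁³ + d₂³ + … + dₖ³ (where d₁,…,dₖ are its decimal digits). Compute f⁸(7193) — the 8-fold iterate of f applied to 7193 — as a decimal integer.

713

7193 → 7³ + 1³ + 9³ + 3³ = 343 + 1 + 729 + 27 = 1100
1100 → 1³ + 1³ + 0³ + 0³ = 1 + 1 + 0 + 0 = 2
2 → 2³ = 8
8 → 8³ = 512
512 → 5³ + 1³ + 2³ = 125 + 1 + 8 = 134
134 → 1³ + 3³ + 4³ = 1 + 27 + 64 = 92
92 → 9³ + 2³ = 729 + 8 = 737
737 → 7³ + 3³ + 7³ = 343 + 27 + 343 = 713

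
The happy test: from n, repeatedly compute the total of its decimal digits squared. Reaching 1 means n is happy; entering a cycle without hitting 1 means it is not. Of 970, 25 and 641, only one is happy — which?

970

970: 970 → 130 → 10 → 1  — reaches 1 (happy)
25: 25 → 29 → 85 → 89 → 145 → 42 → 20 → 4 → 16 → 37 → 58 → 89  — repeats 89 (not happy)
641: 641 → 53 → 34 → 25 → 29 → 85 → 89 → 145 → 42 → 20 → 4 → 16 → 37 → 58 → 89  — repeats 89 (not happy)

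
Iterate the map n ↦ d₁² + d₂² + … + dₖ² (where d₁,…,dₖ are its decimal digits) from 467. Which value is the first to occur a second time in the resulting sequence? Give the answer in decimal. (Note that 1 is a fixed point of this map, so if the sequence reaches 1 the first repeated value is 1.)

4

467 → 4² + 6² + 7² = 101
101 → 1² + 0² + 1² = 2
2 → 2² = 4
4 → 4² = 16
16 → 1² + 6² = 37
37 → 3² + 7² = 58
58 → 5² + 8² = 89
89 → 8² + 9² = 145
145 → 1² + 4² + 5² = 42
42 → 4² + 2² = 20
20 → 2² + 0² = 4  — 4 already appeared earlier.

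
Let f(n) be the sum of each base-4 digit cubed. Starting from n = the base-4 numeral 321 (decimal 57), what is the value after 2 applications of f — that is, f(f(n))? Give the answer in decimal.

9

57 = (3,2,1)_4 → 3³ + 2³ + 1³ = 27 + 8 + 1 = 36
36 = (2,1,0)_4 → 2³ + 1³ + 0³ = 8 + 1 + 0 = 9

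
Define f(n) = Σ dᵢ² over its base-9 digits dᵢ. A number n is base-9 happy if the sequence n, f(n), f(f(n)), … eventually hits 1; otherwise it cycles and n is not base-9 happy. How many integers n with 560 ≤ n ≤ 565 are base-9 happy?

1

560: 560 → 104 → 30 → 18 → 4 → 16 → 50 → 50  — not base-9 happy
561: 561 → 109 → 11 → 5 → 25 → 53 → 89 → 65 → 53  — not base-9 happy
562: 562 → 116 → 74 → 68 → 74  — not base-9 happy
563: 563 → 125 → 81 → 1  — base-9 happy
564: 564 → 136 → 38 → 20 → 8 → 64 → 50 → 50  — not base-9 happy
565: 565 → 149 → 75 → 73 → 65 → 53 → 89 → 65  — not base-9 happy
base-9 happy: 563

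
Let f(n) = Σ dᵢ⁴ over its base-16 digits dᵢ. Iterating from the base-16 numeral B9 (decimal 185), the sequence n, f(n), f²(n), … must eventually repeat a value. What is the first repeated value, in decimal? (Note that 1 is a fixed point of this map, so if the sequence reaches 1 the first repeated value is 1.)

185 = (11,9)_16 → 11⁴ + 9⁴ = 14641 + 6561 = 21202
21202 = (5,2,13,2)_16 → 5⁴ + 2⁴ + 13⁴ + 2⁴ = 625 + 16 + 28561 + 16 = 29218
29218 = (7,2,2,2)_16 → 7⁴ + 2⁴ + 2⁴ + 2⁴ = 2401 + 16 + 16 + 16 = 2449
2449 = (9,9,1)_16 → 9⁴ + 9⁴ + 1⁴ = 6561 + 6561 + 1 = 13123
13123 = (3,3,4,3)_16 → 3⁴ + 3⁴ + 4⁴ + 3⁴ = 81 + 81 + 256 + 81 = 499
499 = (1,15,3)_16 → 1⁴ + 15⁴ + 3⁴ = 1 + 50625 + 81 = 50707
50707 = (12,6,1,3)_16 → 12⁴ + 6⁴ + 1⁴ + 3⁴ = 20736 + 1296 + 1 + 81 = 22114
22114 = (5,6,6,2)_16 → 5⁴ + 6⁴ + 6⁴ + 2⁴ = 625 + 1296 + 1296 + 16 = 3233
3233 = (12,10,1)_16 → 12⁴ + 10⁴ + 1⁴ = 20736 + 10000 + 1 = 30737
30737 = (7,8,1,1)_16 → 7⁴ + 8⁴ + 1⁴ + 1⁴ = 2401 + 4096 + 1 + 1 = 6499
6499 = (1,9,6,3)_16 → 1⁴ + 9⁴ + 6⁴ + 3⁴ = 1 + 6561 + 1296 + 81 = 7939
7939 = (1,15,0,3)_16 → 1⁴ + 15⁴ + 0⁴ + 3⁴ = 1 + 50625 + 0 + 81 = 50707  — 50707 already appeared earlier.

50707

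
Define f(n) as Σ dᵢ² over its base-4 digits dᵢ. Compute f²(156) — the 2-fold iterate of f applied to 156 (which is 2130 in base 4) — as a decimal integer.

156 = (2,1,3,0)_4 → 2² + 1² + 3² + 0² = 4 + 1 + 9 + 0 = 14
14 = (3,2)_4 → 3² + 2² = 9 + 4 = 13

13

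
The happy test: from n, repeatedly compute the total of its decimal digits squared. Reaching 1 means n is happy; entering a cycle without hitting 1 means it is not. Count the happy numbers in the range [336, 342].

1

336: 336 → 54 → 41 → 17 → 50 → 25 → 29 → 85 → 89 → 145 → 42 → 20 → 4 → 16 → 37 → 58 → 89  — not happy
337: 337 → 67 → 85 → 89 → 145 → 42 → 20 → 4 → 16 → 37 → 58 → 89  — not happy
338: 338 → 82 → 68 → 100 → 1  — happy
339: 339 → 99 → 162 → 41 → 17 → 50 → 25 → 29 → 85 → 89 → 145 → 42 → 20 → 4 → 16 → 37 → 58 → 89  — not happy
340: 340 → 25 → 29 → 85 → 89 → 145 → 42 → 20 → 4 → 16 → 37 → 58 → 89  — not happy
341: 341 → 26 → 40 → 16 → 37 → 58 → 89 → 145 → 42 → 20 → 4 → 16  — not happy
342: 342 → 29 → 85 → 89 → 145 → 42 → 20 → 4 → 16 → 37 → 58 → 89  — not happy
happy: 338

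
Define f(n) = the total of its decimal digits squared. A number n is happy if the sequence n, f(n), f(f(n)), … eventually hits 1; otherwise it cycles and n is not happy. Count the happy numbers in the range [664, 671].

2

664: 664 → 88 → 128 → 69 → 117 → 51 → 26 → 40 → 16 → 37 → 58 → 89 → 145 → 42 → 20 → 4 → 16  (repeats 16)
665: 665 → 97 → 130 → 10 → 1  (reaches 1)
666: 666 → 108 → 65 → 61 → 37 → 58 → 89 → 145 → 42 → 20 → 4 → 16 → 37  (repeats 37)
667: 667 → 121 → 6 → 36 → 45 → 41 → 17 → 50 → 25 → 29 → 85 → 89 → 145 → 42 → 20 → 4 → 16 → 37 → 58 → 89  (repeats 89)
668: 668 → 136 → 46 → 52 → 29 → 85 → 89 → 145 → 42 → 20 → 4 → 16 → 37 → 58 → 89  (repeats 89)
669: 669 → 153 → 35 → 34 → 25 → 29 → 85 → 89 → 145 → 42 → 20 → 4 → 16 → 37 → 58 → 89  (repeats 89)
670: 670 → 85 → 89 → 145 → 42 → 20 → 4 → 16 → 37 → 58 → 89  (repeats 89)
671: 671 → 86 → 100 → 1  (reaches 1)
happy: 665, 671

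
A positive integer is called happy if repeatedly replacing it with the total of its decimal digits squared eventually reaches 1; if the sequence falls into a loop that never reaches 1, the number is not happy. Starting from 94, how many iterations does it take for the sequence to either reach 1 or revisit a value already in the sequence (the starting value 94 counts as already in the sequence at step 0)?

4

94 → 9² + 4² = 97
97 → 9² + 7² = 130
130 → 1² + 3² + 0² = 10
10 → 1² + 0² = 1  — reached 1.
That took 4 steps.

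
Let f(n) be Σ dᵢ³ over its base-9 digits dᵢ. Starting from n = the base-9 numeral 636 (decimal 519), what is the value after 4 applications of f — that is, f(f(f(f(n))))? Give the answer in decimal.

345

519 = (6,3,6)_9 → 6³ + 3³ + 6³ = 459
459 = (5,6,0)_9 → 5³ + 6³ + 0³ = 341
341 = (4,1,8)_9 → 4³ + 1³ + 8³ = 577
577 = (7,1,1)_9 → 7³ + 1³ + 1³ = 345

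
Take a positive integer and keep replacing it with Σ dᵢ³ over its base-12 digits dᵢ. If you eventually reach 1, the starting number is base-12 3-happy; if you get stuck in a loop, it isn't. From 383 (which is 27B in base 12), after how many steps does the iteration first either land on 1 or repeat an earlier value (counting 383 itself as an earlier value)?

7

383 = (2,7,11)_12 → 2³ + 7³ + 11³ = 1682
1682 = (11,8,2)_12 → 11³ + 8³ + 2³ = 1851
1851 = (1,0,10,3)_12 → 1³ + 0³ + 10³ + 3³ = 1028
1028 = (7,1,8)_12 → 7³ + 1³ + 8³ = 856
856 = (5,11,4)_12 → 5³ + 11³ + 4³ = 1520
1520 = (10,6,8)_12 → 10³ + 6³ + 8³ = 1728
1728 = (1,0,0,0)_12 → 1³ + 0³ + 0³ + 0³ = 1  — reached 1.
That took 7 steps.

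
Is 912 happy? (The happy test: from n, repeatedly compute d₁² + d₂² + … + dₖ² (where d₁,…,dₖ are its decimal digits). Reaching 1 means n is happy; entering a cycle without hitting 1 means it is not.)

happy

912 → 9² + 1² + 2² = 81 + 1 + 4 = 86
86 → 8² + 6² = 64 + 36 = 100
100 → 1² + 0² + 0² = 1 + 0 + 0 = 1  — reached 1.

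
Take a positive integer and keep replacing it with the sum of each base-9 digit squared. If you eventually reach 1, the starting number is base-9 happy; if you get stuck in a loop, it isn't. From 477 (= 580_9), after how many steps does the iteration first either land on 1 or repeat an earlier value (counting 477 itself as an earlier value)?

477 = (5,8,0)_9 → 5² + 8² + 0² = 89
89 = (1,0,8)_9 → 1² + 0² + 8² = 65
65 = (7,2)_9 → 7² + 2² = 53
53 = (5,8)_9 → 5² + 8² = 89  — 89 repeats.
That took 4 steps.

4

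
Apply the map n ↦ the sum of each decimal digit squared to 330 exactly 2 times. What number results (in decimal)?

65

330 → 3² + 3² + 0² = 18
18 → 1² + 8² = 65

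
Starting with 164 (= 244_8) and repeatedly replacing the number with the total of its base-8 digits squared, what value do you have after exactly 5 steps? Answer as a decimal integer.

16

164 = (2,4,4)_8 → 2² + 4² + 4² = 36
36 = (4,4)_8 → 4² + 4² = 32
32 = (4,0)_8 → 4² + 0² = 16
16 = (2,0)_8 → 2² + 0² = 4
4 = (4)_8 → 4² = 16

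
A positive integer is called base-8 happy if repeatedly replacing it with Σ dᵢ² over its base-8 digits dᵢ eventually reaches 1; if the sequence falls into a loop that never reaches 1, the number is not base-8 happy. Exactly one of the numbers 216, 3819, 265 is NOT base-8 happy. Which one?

3819

216: 216 → 18 → 8 → 1  — reaches 1 (base-8 happy)
3819: 3819 → 92 → 26 → 13 → 26  — repeats 26 (not base-8 happy)
265: 265 → 18 → 8 → 1  — reaches 1 (base-8 happy)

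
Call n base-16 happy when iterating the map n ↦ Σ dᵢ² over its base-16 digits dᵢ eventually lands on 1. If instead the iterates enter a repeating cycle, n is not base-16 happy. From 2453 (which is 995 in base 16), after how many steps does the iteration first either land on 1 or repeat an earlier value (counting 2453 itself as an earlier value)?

2453 = (9,9,5)_16 → 9² + 9² + 5² = 187
187 = (11,11)_16 → 11² + 11² = 242
242 = (15,2)_16 → 15² + 2² = 229
229 = (14,5)_16 → 14² + 5² = 221
221 = (13,13)_16 → 13² + 13² = 338
338 = (1,5,2)_16 → 1² + 5² + 2² = 30
30 = (1,14)_16 → 1² + 14² = 197
197 = (12,5)_16 → 12² + 5² = 169
169 = (10,9)_16 → 10² + 9² = 181
181 = (11,5)_16 → 11² + 5² = 146
146 = (9,2)_16 → 9² + 2² = 85
85 = (5,5)_16 → 5² + 5² = 50
50 = (3,2)_16 → 3² + 2² = 13
13 = (13)_16 → 13² = 169  — 169 repeats.
That took 14 steps.

14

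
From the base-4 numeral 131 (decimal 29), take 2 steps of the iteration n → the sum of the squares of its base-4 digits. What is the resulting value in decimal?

29 = (1,3,1)_4 → 1² + 3² + 1² = 1 + 9 + 1 = 11
11 = (2,3)_4 → 2² + 3² = 4 + 9 = 13

13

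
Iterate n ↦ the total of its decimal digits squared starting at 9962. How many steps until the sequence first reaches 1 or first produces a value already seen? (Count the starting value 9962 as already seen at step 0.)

9962 → 202
202 → 8
8 → 64
64 → 52
52 → 29
29 → 85
85 → 89
89 → 145
145 → 42
42 → 20
20 → 4
4 → 16
16 → 37
37 → 58
58 → 89  — 89 repeats.
That took 15 steps.

15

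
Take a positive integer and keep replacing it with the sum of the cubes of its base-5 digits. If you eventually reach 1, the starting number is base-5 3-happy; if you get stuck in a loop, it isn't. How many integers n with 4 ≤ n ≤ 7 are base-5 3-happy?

1

4: 4 → 64 → 80 → 28 → 28  — not base-5 3-happy
5: 5 → 1  — base-5 3-happy
6: 6 → 2 → 8 → 28 → 28  — not base-5 3-happy
7: 7 → 9 → 65 → 35 → 9  — not base-5 3-happy
base-5 3-happy: 5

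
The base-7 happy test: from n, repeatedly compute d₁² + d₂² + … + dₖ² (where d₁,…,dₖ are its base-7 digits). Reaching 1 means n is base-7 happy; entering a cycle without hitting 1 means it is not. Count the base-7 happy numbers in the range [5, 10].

5: 5 → 25 → 25  (repeats 25)
6: 6 → 36 → 26 → 34 → 52 → 10 → 10  (repeats 10)
7: 7 → 1  (reaches 1)
8: 8 → 2 → 4 → 16 → 8  (repeats 8)
9: 9 → 5 → 25 → 25  (repeats 25)
10: 10 → 10  (repeats 10)
base-7 happy: 7

1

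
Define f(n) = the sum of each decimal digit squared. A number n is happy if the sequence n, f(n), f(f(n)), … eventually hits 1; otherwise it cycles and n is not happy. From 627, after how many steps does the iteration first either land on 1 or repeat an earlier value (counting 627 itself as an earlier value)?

627 → 6² + 2² + 7² = 89
89 → 8² + 9² = 145
145 → 1² + 4² + 5² = 42
42 → 4² + 2² = 20
20 → 2² + 0² = 4
4 → 4² = 16
16 → 1² + 6² = 37
37 → 3² + 7² = 58
58 → 5² + 8² = 89  — 89 repeats.
That took 9 steps.

9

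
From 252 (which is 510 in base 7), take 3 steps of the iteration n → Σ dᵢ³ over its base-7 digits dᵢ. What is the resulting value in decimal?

36

252 = (5,1,0)_7 → 5³ + 1³ + 0³ = 125 + 1 + 0 = 126
126 = (2,4,0)_7 → 2³ + 4³ + 0³ = 8 + 64 + 0 = 72
72 = (1,3,2)_7 → 1³ + 3³ + 2³ = 1 + 27 + 8 = 36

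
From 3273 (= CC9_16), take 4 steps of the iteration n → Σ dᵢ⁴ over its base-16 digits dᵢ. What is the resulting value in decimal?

3273 = (12,12,9)_16 → 12⁴ + 12⁴ + 9⁴ = 20736 + 20736 + 6561 = 48033
48033 = (11,11,10,1)_16 → 11⁴ + 11⁴ + 10⁴ + 1⁴ = 14641 + 14641 + 10000 + 1 = 39283
39283 = (9,9,7,3)_16 → 9⁴ + 9⁴ + 7⁴ + 3⁴ = 6561 + 6561 + 2401 + 81 = 15604
15604 = (3,12,15,4)_16 → 3⁴ + 12⁴ + 15⁴ + 4⁴ = 81 + 20736 + 50625 + 256 = 71698

71698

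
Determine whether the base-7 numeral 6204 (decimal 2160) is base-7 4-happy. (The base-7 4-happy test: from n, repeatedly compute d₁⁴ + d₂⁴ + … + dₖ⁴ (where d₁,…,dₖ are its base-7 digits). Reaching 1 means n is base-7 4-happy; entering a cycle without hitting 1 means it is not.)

not base-7 4-happy

2160 = (6,2,0,4)_7 → 6⁴ + 2⁴ + 0⁴ + 4⁴ = 1296 + 16 + 0 + 256 = 1568
1568 = (4,4,0,0)_7 → 4⁴ + 4⁴ + 0⁴ + 0⁴ = 256 + 256 + 0 + 0 = 512
512 = (1,3,3,1)_7 → 1⁴ + 3⁴ + 3⁴ + 1⁴ = 1 + 81 + 81 + 1 = 164
164 = (3,2,3)_7 → 3⁴ + 2⁴ + 3⁴ = 81 + 16 + 81 = 178
178 = (3,4,3)_7 → 3⁴ + 4⁴ + 3⁴ = 81 + 256 + 81 = 418
418 = (1,1,3,5)_7 → 1⁴ + 1⁴ + 3⁴ + 5⁴ = 1 + 1 + 81 + 625 = 708
708 = (2,0,3,1)_7 → 2⁴ + 0⁴ + 3⁴ + 1⁴ = 16 + 0 + 81 + 1 = 98
98 = (2,0,0)_7 → 2⁴ + 0⁴ + 0⁴ = 16 + 0 + 0 = 16
16 = (2,2)_7 → 2⁴ + 2⁴ = 16 + 16 = 32
32 = (4,4)_7 → 4⁴ + 4⁴ = 256 + 256 = 512  — 512 already seen; the sequence cycles without reaching 1.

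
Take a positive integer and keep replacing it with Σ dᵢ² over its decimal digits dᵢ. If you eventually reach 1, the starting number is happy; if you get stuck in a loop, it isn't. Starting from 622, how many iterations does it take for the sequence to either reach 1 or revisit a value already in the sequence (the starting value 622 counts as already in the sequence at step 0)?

5

622 → 6² + 2² + 2² = 36 + 4 + 4 = 44
44 → 4² + 4² = 16 + 16 = 32
32 → 3² + 2² = 9 + 4 = 13
13 → 1² + 3² = 1 + 9 = 10
10 → 1² + 0² = 1 + 0 = 1  — reached 1.
That took 5 steps.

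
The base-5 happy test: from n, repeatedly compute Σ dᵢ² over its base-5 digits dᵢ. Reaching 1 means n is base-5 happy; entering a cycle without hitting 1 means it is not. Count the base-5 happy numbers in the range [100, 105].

1

100: 100 → 16 → 10 → 4 → 16  (repeats 16)
101: 101 → 17 → 13 → 13  (repeats 13)
102: 102 → 20 → 16 → 10 → 4 → 16  (repeats 16)
103: 103 → 25 → 1  (reaches 1)
104: 104 → 32 → 6 → 2 → 4 → 16 → 10 → 4  (repeats 4)
105: 105 → 17 → 13 → 13  (repeats 13)
base-5 happy: 103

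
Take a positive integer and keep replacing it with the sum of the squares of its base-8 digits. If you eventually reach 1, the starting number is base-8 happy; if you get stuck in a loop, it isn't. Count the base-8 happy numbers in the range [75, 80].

75: 75 → 11 → 10 → 5 → 25 → 10  (repeats 10)
76: 76 → 18 → 8 → 1  (reaches 1)
77: 77 → 27 → 18 → 8 → 1  (reaches 1)
78: 78 → 38 → 52 → 52  (repeats 52)
79: 79 → 51 → 45 → 50 → 40 → 25 → 10 → 5 → 25  (repeats 25)
80: 80 → 5 → 25 → 10 → 5  (repeats 5)
base-8 happy: 76, 77

2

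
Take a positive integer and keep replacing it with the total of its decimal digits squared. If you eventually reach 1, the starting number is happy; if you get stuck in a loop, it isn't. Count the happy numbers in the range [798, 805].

1

798: 798 → 194 → 98 → 145 → 42 → 20 → 4 → 16 → 37 → 58 → 89 → 145  — not happy
799: 799 → 211 → 6 → 36 → 45 → 41 → 17 → 50 → 25 → 29 → 85 → 89 → 145 → 42 → 20 → 4 → 16 → 37 → 58 → 89  — not happy
800: 800 → 64 → 52 → 29 → 85 → 89 → 145 → 42 → 20 → 4 → 16 → 37 → 58 → 89  — not happy
801: 801 → 65 → 61 → 37 → 58 → 89 → 145 → 42 → 20 → 4 → 16 → 37  — not happy
802: 802 → 68 → 100 → 1  — happy
803: 803 → 73 → 58 → 89 → 145 → 42 → 20 → 4 → 16 → 37 → 58  — not happy
804: 804 → 80 → 64 → 52 → 29 → 85 → 89 → 145 → 42 → 20 → 4 → 16 → 37 → 58 → 89  — not happy
805: 805 → 89 → 145 → 42 → 20 → 4 → 16 → 37 → 58 → 89  — not happy
happy: 802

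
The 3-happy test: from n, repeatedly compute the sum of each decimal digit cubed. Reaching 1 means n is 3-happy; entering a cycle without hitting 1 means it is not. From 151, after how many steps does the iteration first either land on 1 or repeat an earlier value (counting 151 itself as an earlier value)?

5

151 → 1³ + 5³ + 1³ = 127
127 → 1³ + 2³ + 7³ = 352
352 → 3³ + 5³ + 2³ = 160
160 → 1³ + 6³ + 0³ = 217
217 → 2³ + 1³ + 7³ = 352  — 352 repeats.
That took 5 steps.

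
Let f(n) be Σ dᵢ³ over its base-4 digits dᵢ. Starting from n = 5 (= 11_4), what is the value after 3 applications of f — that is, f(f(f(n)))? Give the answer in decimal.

8

5 = (1,1)_4 → 1³ + 1³ = 1 + 1 = 2
2 = (2)_4 → 2³ = 8
8 = (2,0)_4 → 2³ + 0³ = 8 + 0 = 8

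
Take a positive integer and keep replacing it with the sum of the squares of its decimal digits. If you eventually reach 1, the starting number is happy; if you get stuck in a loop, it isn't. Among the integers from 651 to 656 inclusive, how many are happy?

651: 651 → 62 → 40 → 16 → 37 → 58 → 89 → 145 → 42 → 20 → 4 → 16  — not happy
652: 652 → 65 → 61 → 37 → 58 → 89 → 145 → 42 → 20 → 4 → 16 → 37  — not happy
653: 653 → 70 → 49 → 97 → 130 → 10 → 1  — happy
654: 654 → 77 → 98 → 145 → 42 → 20 → 4 → 16 → 37 → 58 → 89 → 145  — not happy
655: 655 → 86 → 100 → 1  — happy
656: 656 → 97 → 130 → 10 → 1  — happy
happy: 653, 655, 656

3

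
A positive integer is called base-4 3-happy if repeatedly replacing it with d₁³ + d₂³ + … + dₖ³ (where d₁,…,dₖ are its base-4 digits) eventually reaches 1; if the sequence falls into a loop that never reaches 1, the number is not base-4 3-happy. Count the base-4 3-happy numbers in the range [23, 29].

23: 23 → 29 → 29  (repeats 29)
24: 24 → 9 → 9  (repeats 9)
25: 25 → 10 → 16 → 1  (reaches 1)
26: 26 → 17 → 2 → 8 → 8  (repeats 8)
27: 27 → 36 → 9 → 9  (repeats 9)
28: 28 → 28  (repeats 28)
29: 29 → 29  (repeats 29)
base-4 3-happy: 25

1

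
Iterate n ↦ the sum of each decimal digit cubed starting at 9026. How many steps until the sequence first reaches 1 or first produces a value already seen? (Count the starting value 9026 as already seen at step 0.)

9026 → 9³ + 0³ + 2³ + 6³ = 953
953 → 9³ + 5³ + 3³ = 881
881 → 8³ + 8³ + 1³ = 1025
1025 → 1³ + 0³ + 2³ + 5³ = 134
134 → 1³ + 3³ + 4³ = 92
92 → 9³ + 2³ = 737
737 → 7³ + 3³ + 7³ = 713
713 → 7³ + 1³ + 3³ = 371
371 → 3³ + 7³ + 1³ = 371  — 371 repeats.
That took 9 steps.

9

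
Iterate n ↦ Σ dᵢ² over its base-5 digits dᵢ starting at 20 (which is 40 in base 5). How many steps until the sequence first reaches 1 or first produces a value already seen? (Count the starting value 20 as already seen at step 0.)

4

20 = (4,0)_5 → 4² + 0² = 16 + 0 = 16
16 = (3,1)_5 → 3² + 1² = 9 + 1 = 10
10 = (2,0)_5 → 2² + 0² = 4 + 0 = 4
4 = (4)_5 → 4² = 16  — 16 repeats.
That took 4 steps.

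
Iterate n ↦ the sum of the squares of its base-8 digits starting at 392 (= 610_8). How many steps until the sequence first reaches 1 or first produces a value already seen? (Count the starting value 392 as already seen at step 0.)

392 = (6,1,0)_8 → 6² + 1² + 0² = 36 + 1 + 0 = 37
37 = (4,5)_8 → 4² + 5² = 16 + 25 = 41
41 = (5,1)_8 → 5² + 1² = 25 + 1 = 26
26 = (3,2)_8 → 3² + 2² = 9 + 4 = 13
13 = (1,5)_8 → 1² + 5² = 1 + 25 = 26  — 26 repeats.
That took 5 steps.

5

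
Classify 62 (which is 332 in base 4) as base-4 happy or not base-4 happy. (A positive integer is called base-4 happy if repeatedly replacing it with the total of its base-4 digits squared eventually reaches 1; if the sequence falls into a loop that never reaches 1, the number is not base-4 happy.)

base-4 happy

62 = (3,3,2)_4 → 22
22 = (1,1,2)_4 → 6
6 = (1,2)_4 → 5
5 = (1,1)_4 → 2
2 = (2)_4 → 4
4 = (1,0)_4 → 1  — reached 1.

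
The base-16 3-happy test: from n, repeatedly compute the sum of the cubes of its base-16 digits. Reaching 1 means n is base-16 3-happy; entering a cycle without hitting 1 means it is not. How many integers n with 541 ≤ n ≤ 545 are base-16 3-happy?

1

541: 541 → 2206 → 3985 → 4105 → 730 → 3205 → 2365 → 2953 → 2572 → 2728 → 2512 → 2926 → 4291 → 1756 → 4141 → 2206  (repeats 2206)
542: 542 → 2753 → 2729 → 2729  (repeats 2729)
543: 543 → 3384 → 2736 → 2331 → 2061 → 2709 → 1854 → 3114 → 2736  (repeats 2736)
544: 544 → 16 → 1  (reaches 1)
545: 545 → 17 → 2 → 8 → 512 → 8  (repeats 8)
base-16 3-happy: 544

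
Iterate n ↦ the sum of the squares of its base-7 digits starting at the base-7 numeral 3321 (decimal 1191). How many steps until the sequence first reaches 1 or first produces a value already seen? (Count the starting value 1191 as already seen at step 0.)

1191 = (3,3,2,1)_7 → 3² + 3² + 2² + 1² = 23
23 = (3,2)_7 → 3² + 2² = 13
13 = (1,6)_7 → 1² + 6² = 37
37 = (5,2)_7 → 5² + 2² = 29
29 = (4,1)_7 → 4² + 1² = 17
17 = (2,3)_7 → 2² + 3² = 13  — 13 repeats.
That took 6 steps.

6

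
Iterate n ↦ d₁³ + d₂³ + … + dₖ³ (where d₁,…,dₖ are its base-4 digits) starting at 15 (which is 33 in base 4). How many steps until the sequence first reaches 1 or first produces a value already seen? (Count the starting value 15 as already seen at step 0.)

4

15 = (3,3)_4 → 54
54 = (3,1,2)_4 → 36
36 = (2,1,0)_4 → 9
9 = (2,1)_4 → 9  — 9 repeats.
That took 4 steps.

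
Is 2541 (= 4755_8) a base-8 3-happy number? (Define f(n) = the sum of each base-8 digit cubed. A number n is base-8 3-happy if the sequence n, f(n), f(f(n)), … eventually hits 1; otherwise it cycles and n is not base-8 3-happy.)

2541 = (4,7,5,5)_8 → 657
657 = (1,2,2,1)_8 → 18
18 = (2,2)_8 → 16
16 = (2,0)_8 → 8
8 = (1,0)_8 → 1  — reached 1.

base-8 3-happy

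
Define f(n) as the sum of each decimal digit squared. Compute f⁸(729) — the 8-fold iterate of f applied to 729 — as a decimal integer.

729 → 134
134 → 26
26 → 40
40 → 16
16 → 37
37 → 58
58 → 89
89 → 145

145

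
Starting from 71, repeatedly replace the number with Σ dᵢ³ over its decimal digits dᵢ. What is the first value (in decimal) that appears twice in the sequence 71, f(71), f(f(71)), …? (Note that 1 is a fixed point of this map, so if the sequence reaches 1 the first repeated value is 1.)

371

71 → 7³ + 1³ = 344
344 → 3³ + 4³ + 4³ = 155
155 → 1³ + 5³ + 5³ = 251
251 → 2³ + 5³ + 1³ = 134
134 → 1³ + 3³ + 4³ = 92
92 → 9³ + 2³ = 737
737 → 7³ + 3³ + 7³ = 713
713 → 7³ + 1³ + 3³ = 371
371 → 3³ + 7³ + 1³ = 371  — 371 already appeared earlier.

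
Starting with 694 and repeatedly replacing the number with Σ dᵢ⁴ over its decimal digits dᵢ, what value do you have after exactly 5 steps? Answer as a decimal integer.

6725

694 → 6⁴ + 9⁴ + 4⁴ = 1296 + 6561 + 256 = 8113
8113 → 8⁴ + 1⁴ + 1⁴ + 3⁴ = 4096 + 1 + 1 + 81 = 4179
4179 → 4⁴ + 1⁴ + 7⁴ + 9⁴ = 256 + 1 + 2401 + 6561 = 9219
9219 → 9⁴ + 2⁴ + 1⁴ + 9⁴ = 6561 + 16 + 1 + 6561 = 13139
13139 → 1⁴ + 3⁴ + 1⁴ + 3⁴ + 9⁴ = 1 + 81 + 1 + 81 + 6561 = 6725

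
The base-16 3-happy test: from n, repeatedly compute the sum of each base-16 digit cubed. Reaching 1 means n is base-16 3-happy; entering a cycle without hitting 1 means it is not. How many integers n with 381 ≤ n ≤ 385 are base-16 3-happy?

381: 381 → 2541 → 5670 → 441 → 2061 → 2709 → 1854 → 3114 → 2736 → 2331 → 2061  — not base-16 3-happy
382: 382 → 3088 → 1729 → 1945 → 1801 → 1072 → 91 → 1456 → 1456  — not base-16 3-happy
383: 383 → 3719 → 3599 → 6119 → 3431 → 2756 → 2792 → 4256 → 1001 → 3500 → 4925 → 2252 → 3968 → 3887 → 6758 → 1433 → 1583 → 3599  — not base-16 3-happy
384: 384 → 513 → 9 → 729 → 2934 → 1890 → 567 → 378 → 1344 → 189 → 3528 → 4437 → 252 → 5103 → 6147 → 540 → 1737 → 2673 → 1344  — not base-16 3-happy
385: 385 → 514 → 16 → 1  — base-16 3-happy
base-16 3-happy: 385

1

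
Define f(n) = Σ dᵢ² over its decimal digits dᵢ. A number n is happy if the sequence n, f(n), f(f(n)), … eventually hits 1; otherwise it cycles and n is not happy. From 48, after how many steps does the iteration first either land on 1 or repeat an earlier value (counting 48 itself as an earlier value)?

14

48 → 4² + 8² = 16 + 64 = 80
80 → 8² + 0² = 64 + 0 = 64
64 → 6² + 4² = 36 + 16 = 52
52 → 5² + 2² = 25 + 4 = 29
29 → 2² + 9² = 4 + 81 = 85
85 → 8² + 5² = 64 + 25 = 89
89 → 8² + 9² = 64 + 81 = 145
145 → 1² + 4² + 5² = 1 + 16 + 25 = 42
42 → 4² + 2² = 16 + 4 = 20
20 → 2² + 0² = 4 + 0 = 4
4 → 4² = 16
16 → 1² + 6² = 1 + 36 = 37
37 → 3² + 7² = 9 + 49 = 58
58 → 5² + 8² = 25 + 64 = 89  — 89 repeats.
That took 14 steps.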